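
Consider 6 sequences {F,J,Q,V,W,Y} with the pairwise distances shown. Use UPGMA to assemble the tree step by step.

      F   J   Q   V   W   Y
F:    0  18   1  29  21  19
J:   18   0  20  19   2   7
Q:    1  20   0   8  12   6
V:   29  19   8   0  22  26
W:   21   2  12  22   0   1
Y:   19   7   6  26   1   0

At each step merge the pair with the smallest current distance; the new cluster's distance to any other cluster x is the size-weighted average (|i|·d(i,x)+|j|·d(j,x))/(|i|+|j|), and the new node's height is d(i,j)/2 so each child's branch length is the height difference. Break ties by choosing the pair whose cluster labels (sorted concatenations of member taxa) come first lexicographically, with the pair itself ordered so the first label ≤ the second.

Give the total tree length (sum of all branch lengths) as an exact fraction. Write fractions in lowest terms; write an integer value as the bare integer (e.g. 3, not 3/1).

641/20

1. join F+Q (d=1) ⇒ FQ; edges |F|=1/2, |Q|=1/2
  updated: d(FQ,J)=19, d(FQ,V)=37/2, d(FQ,W)=33/2, d(FQ,Y)=25/2
2. join W+Y (d=1) ⇒ WY; edges |W|=1/2, |Y|=1/2
  updated: d(FQ,WY)=29/2, d(J,WY)=9/2, d(V,WY)=24
3. join J+WY (d=9/2) ⇒ JWY; edges |J|=9/4, |WY|=7/4
  updated: d(FQ,JWY)=16, d(JWY,V)=67/3
4. join FQ+JWY (d=16) ⇒ FJQWY; edges |FQ|=15/2, |JWY|=23/4
  updated: d(FJQWY,V)=104/5
5. join FJQWY+V (d=104/5) ⇒ FJQVWY; edges |FJQWY|=12/5, |V|=52/5
final tree: (((F:1/2,Q:1/2):15/2,(J:9/4,(W:1/2,Y:1/2):7/4):23/4):12/5,V:52/5)
total length: 641/20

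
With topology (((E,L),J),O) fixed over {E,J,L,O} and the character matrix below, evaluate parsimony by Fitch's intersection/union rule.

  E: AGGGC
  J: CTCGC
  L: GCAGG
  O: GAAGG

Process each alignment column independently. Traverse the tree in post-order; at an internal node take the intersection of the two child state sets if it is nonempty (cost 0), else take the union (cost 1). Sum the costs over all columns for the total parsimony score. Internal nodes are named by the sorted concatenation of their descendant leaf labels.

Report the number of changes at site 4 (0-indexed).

[col 0] EL: children E:{A}, L:{G} ∪→ {A,G}; cost 1
[col 0] EJL: children EL:{A,G}, J:{C} ∪→ {A,C,G}; cost 1
[col 0] EJLO: children EJL:{A,C,G}, O:{G} ∩→ {G}; cost 0
[col 1] EL: children E:{G}, L:{C} ∪→ {C,G}; cost 1
[col 1] EJL: children EL:{C,G}, J:{T} ∪→ {C,G,T}; cost 1
[col 1] EJLO: children EJL:{C,G,T}, O:{A} ∪→ {A,C,G,T}; cost 1
[col 2] EL: children E:{G}, L:{A} ∪→ {A,G}; cost 1
[col 2] EJL: children EL:{A,G}, J:{C} ∪→ {A,C,G}; cost 1
[col 2] EJLO: children EJL:{A,C,G}, O:{A} ∩→ {A}; cost 0
[col 3] EL: children E:{G}, L:{G} ∩→ {G}; cost 0
[col 3] EJL: children EL:{G}, J:{G} ∩→ {G}; cost 0
[col 3] EJLO: children EJL:{G}, O:{G} ∩→ {G}; cost 0
[col 4] EL: children E:{C}, L:{G} ∪→ {C,G}; cost 1
[col 4] EJL: children EL:{C,G}, J:{C} ∩→ {C}; cost 0
[col 4] EJLO: children EJL:{C}, O:{G} ∪→ {C,G}; cost 1
per-site changes: [2, 3, 2, 0, 2]; total = 9

2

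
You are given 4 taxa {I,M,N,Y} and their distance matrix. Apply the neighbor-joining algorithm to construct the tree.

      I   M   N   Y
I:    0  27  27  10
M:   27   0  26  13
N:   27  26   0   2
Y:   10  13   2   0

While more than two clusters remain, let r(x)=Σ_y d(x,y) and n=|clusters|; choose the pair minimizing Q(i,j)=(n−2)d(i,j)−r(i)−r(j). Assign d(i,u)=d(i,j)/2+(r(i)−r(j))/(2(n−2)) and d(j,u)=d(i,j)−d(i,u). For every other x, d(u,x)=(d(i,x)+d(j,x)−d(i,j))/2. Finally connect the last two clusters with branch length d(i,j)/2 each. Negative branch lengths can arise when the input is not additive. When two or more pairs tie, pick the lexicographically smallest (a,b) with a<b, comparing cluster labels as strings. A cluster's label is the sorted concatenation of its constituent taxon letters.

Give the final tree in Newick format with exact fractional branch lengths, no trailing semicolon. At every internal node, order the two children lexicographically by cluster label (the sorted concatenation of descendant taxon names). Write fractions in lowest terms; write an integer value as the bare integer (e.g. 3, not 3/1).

1. join I+M (d=27, Q=-76) ⇒ IM; edges |I|=13, |M|=14
  updated: d(IM,N)=13, d(IM,Y)=-2
2. join IM+N (d=13, Q=-13) ⇒ IMN; edges |IM|=9/2, |N|=17/2
  updated: d(IMN,Y)=-13/2
3. join IMN+Y (d=-13/2) ⇒ IMNY; edges |IMN|=-13/4, |Y|=-13/4
final tree: (((I:13,M:14):9/2,N:17/2):-13/4,Y:-13/4)
total length: 67/2

(((I:13,M:14):9/2,N:17/2):-13/4,Y:-13/4)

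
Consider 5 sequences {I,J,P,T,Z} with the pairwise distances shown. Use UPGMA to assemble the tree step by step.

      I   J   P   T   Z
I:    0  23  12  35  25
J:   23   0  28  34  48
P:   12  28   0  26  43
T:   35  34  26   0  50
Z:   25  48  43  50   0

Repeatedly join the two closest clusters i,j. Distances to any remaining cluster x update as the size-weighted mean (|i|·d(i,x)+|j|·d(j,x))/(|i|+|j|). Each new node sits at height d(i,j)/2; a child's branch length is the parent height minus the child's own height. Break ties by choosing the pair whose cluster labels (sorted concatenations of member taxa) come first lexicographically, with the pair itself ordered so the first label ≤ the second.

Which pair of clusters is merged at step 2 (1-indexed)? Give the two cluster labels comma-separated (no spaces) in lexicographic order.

IP,J

step 1: merge (I,P) at d=12; branch lengths I→6, P→6; new cluster IP
  updated: d(IP,J)=51/2, d(IP,T)=61/2, d(IP,Z)=34
step 2: merge (IP,J) at d=51/2; branch lengths IP→27/4, J→51/4; new cluster IJP
  updated: d(IJP,T)=95/3, d(IJP,Z)=116/3
step 3: merge (IJP,T) at d=95/3; branch lengths IJP→37/12, T→95/6; new cluster IJPT
  updated: d(IJPT,Z)=83/2
step 4: merge (IJPT,Z) at d=83/2; branch lengths IJPT→59/12, Z→83/4; new cluster IJPTZ
final tree: ((((I:6,P:6):27/4,J:51/4):37/12,T:95/6):59/12,Z:83/4)
total length: 913/12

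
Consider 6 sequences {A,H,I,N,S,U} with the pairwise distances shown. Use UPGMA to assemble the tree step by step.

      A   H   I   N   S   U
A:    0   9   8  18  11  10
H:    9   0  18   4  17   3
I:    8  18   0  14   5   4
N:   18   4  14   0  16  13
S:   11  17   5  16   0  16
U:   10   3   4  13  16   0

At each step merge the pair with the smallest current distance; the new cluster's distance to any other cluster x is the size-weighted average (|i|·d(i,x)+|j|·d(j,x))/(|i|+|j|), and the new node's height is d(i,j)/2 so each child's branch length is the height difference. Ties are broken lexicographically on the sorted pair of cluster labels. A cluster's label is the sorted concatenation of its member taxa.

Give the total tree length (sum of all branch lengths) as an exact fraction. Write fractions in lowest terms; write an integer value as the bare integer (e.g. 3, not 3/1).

239/9

1. join H+U (d=3) ⇒ HU; edges |H|=3/2, |U|=3/2
  updated: d(A,HU)=19/2, d(HU,I)=11, d(HU,N)=17/2, d(HU,S)=33/2
2. join I+S (d=5) ⇒ IS; edges |I|=5/2, |S|=5/2
  updated: d(A,IS)=19/2, d(HU,IS)=55/4, d(IS,N)=15
3. join HU+N (d=17/2) ⇒ HNU; edges |HU|=11/4, |N|=17/4
  updated: d(A,HNU)=37/3, d(HNU,IS)=85/6
4. join A+IS (d=19/2) ⇒ AIS; edges |A|=19/4, |IS|=9/4
  updated: d(AIS,HNU)=122/9
5. join AIS+HNU (d=122/9) ⇒ AHINSU; edges |AIS|=73/36, |HNU|=91/36
final tree: ((A:19/4,(I:5/2,S:5/2):9/4):73/36,((H:3/2,U:3/2):11/4,N:17/4):91/36)
total length: 239/9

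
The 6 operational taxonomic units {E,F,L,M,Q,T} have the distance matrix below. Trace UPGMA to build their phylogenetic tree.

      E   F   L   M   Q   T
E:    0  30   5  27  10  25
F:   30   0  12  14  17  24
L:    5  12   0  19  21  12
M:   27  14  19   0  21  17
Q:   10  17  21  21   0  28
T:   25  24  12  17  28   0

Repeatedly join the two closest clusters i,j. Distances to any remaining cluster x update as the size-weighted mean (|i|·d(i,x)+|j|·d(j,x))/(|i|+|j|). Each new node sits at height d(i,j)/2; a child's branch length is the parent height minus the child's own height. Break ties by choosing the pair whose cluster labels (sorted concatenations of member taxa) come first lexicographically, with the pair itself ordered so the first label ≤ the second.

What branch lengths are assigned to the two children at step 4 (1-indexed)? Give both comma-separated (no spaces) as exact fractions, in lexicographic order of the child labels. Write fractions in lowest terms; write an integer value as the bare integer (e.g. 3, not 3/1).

13/4,41/4

1. join E+L (d=5) ⇒ EL; edges |E|=5/2, |L|=5/2
  updated: d(EL,F)=21, d(EL,M)=23, d(EL,Q)=31/2, d(EL,T)=37/2
2. join F+M (d=14) ⇒ FM; edges |F|=7, |M|=7
  updated: d(EL,FM)=22, d(FM,Q)=19, d(FM,T)=41/2
3. join EL+Q (d=31/2) ⇒ ELQ; edges |EL|=21/4, |Q|=31/4
  updated: d(ELQ,FM)=21, d(ELQ,T)=65/3
4. join FM+T (d=41/2) ⇒ FMT; edges |FM|=13/4, |T|=41/4
  updated: d(ELQ,FMT)=191/9
5. join ELQ+FMT (d=191/9) ⇒ EFLMQT; edges |ELQ|=103/36, |FMT|=13/36
final tree: (((E:5/2,L:5/2):21/4,Q:31/4):103/36,((F:7,M:7):13/4,T:41/4):13/36)
total length: 877/18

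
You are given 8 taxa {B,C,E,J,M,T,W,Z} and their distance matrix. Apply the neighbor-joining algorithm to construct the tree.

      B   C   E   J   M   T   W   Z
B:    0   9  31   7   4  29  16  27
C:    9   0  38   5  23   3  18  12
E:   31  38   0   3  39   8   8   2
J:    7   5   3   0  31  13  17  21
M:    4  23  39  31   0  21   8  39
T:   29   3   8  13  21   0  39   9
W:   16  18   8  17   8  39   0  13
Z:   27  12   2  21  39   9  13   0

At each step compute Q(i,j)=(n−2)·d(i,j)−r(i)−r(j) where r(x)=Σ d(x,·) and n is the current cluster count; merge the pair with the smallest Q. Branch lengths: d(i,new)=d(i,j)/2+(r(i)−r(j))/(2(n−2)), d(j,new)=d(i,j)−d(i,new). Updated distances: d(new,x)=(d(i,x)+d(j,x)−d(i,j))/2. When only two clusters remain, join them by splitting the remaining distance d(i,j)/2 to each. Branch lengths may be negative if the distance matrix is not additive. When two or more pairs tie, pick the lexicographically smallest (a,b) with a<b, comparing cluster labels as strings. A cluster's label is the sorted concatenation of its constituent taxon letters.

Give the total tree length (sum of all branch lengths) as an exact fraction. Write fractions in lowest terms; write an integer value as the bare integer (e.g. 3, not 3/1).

step 1: merge (B,M) at d=4, Q=-264; branch lengths B→-3/2, M→11/2; new cluster BM
  updated: d(BM,C)=14, d(BM,E)=33, d(BM,J)=17, d(BM,T)=23, d(BM,W)=10, d(BM,Z)=31
step 2: merge (BM,W) at d=10, Q=-183; branch lengths BM→73/10, W→27/10; new cluster BMW
  updated: d(BMW,C)=11, d(BMW,E)=31/2, d(BMW,J)=12, d(BMW,T)=26, d(BMW,Z)=17
step 3: merge (E,Z) at d=2, Q=-239/2; branch lengths E→27/16, Z→5/16; new cluster EZ
  updated: d(BMW,EZ)=61/4, d(C,EZ)=24, d(EZ,J)=11, d(EZ,T)=15/2
step 4: merge (EZ,T) at d=15/2, Q=-339/4; branch lengths EZ→41/8, T→19/8; new cluster ETZ
  updated: d(BMW,ETZ)=135/8, d(C,ETZ)=39/4, d(ETZ,J)=33/4
step 5: merge (BMW,C) at d=11, Q=-349/8; branch lengths BMW→289/32, C→63/32; new cluster BCMW
  updated: d(BCMW,ETZ)=125/16, d(BCMW,J)=3
step 6: merge (BCMW,ETZ) at d=125/16, Q=-305/16; branch lengths BCMW→41/32, ETZ→209/32; new cluster BCEMTWZ
  updated: d(BCEMTWZ,J)=55/32
step 7: merge (BCEMTWZ,J) at d=55/32; branch lengths BCEMTWZ→55/64, J→55/64; new cluster BCEJMTWZ
final tree: (((((B:-3/2,M:11/2):73/10,W:27/10):289/32,C:63/32):41/32,((E:27/16,Z:5/16):41/8,T:19/8):209/32):55/64,J:55/64)
total length: 1409/32

1409/32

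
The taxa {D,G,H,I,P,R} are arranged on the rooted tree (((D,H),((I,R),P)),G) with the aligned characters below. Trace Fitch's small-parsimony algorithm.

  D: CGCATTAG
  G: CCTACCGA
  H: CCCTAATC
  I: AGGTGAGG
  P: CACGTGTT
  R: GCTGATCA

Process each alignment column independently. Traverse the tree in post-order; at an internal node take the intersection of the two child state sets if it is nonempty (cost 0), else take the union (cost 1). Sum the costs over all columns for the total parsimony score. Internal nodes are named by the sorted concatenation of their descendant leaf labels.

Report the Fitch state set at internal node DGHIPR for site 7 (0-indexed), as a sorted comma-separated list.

A,G

site 0, node DH: D={C} ∩ H={C} → {C} (+0)
site 0, node IR: I={A} ∪ R={G} → {A,G} (+1)
site 0, node IPR: IR={A,G} ∪ P={C} → {A,C,G} (+1)
site 0, node DHIPR: DH={C} ∩ IPR={A,C,G} → {C} (+0)
site 0, node DGHIPR: DHIPR={C} ∩ G={C} → {C} (+0)
site 1, node DH: D={G} ∪ H={C} → {C,G} (+1)
site 1, node IR: I={G} ∪ R={C} → {C,G} (+1)
site 1, node IPR: IR={C,G} ∪ P={A} → {A,C,G} (+1)
site 1, node DHIPR: DH={C,G} ∩ IPR={A,C,G} → {C,G} (+0)
site 1, node DGHIPR: DHIPR={C,G} ∩ G={C} → {C} (+0)
site 2, node DH: D={C} ∩ H={C} → {C} (+0)
site 2, node IR: I={G} ∪ R={T} → {G,T} (+1)
site 2, node IPR: IR={G,T} ∪ P={C} → {C,G,T} (+1)
site 2, node DHIPR: DH={C} ∩ IPR={C,G,T} → {C} (+0)
site 2, node DGHIPR: DHIPR={C} ∪ G={T} → {C,T} (+1)
site 3, node DH: D={A} ∪ H={T} → {A,T} (+1)
site 3, node IR: I={T} ∪ R={G} → {G,T} (+1)
site 3, node IPR: IR={G,T} ∩ P={G} → {G} (+0)
site 3, node DHIPR: DH={A,T} ∪ IPR={G} → {A,G,T} (+1)
site 3, node DGHIPR: DHIPR={A,G,T} ∩ G={A} → {A} (+0)
site 4, node DH: D={T} ∪ H={A} → {A,T} (+1)
site 4, node IR: I={G} ∪ R={A} → {A,G} (+1)
site 4, node IPR: IR={A,G} ∪ P={T} → {A,G,T} (+1)
site 4, node DHIPR: DH={A,T} ∩ IPR={A,G,T} → {A,T} (+0)
site 4, node DGHIPR: DHIPR={A,T} ∪ G={C} → {A,C,T} (+1)
site 5, node DH: D={T} ∪ H={A} → {A,T} (+1)
site 5, node IR: I={A} ∪ R={T} → {A,T} (+1)
site 5, node IPR: IR={A,T} ∪ P={G} → {A,G,T} (+1)
site 5, node DHIPR: DH={A,T} ∩ IPR={A,G,T} → {A,T} (+0)
site 5, node DGHIPR: DHIPR={A,T} ∪ G={C} → {A,C,T} (+1)
site 6, node DH: D={A} ∪ H={T} → {A,T} (+1)
site 6, node IR: I={G} ∪ R={C} → {C,G} (+1)
site 6, node IPR: IR={C,G} ∪ P={T} → {C,G,T} (+1)
site 6, node DHIPR: DH={A,T} ∩ IPR={C,G,T} → {T} (+0)
site 6, node DGHIPR: DHIPR={T} ∪ G={G} → {G,T} (+1)
site 7, node DH: D={G} ∪ H={C} → {C,G} (+1)
site 7, node IR: I={G} ∪ R={A} → {A,G} (+1)
site 7, node IPR: IR={A,G} ∪ P={T} → {A,G,T} (+1)
site 7, node DHIPR: DH={C,G} ∩ IPR={A,G,T} → {G} (+0)
site 7, node DGHIPR: DHIPR={G} ∪ G={A} → {A,G} (+1)
per-site changes: [2, 3, 3, 3, 4, 4, 4, 4]; total = 27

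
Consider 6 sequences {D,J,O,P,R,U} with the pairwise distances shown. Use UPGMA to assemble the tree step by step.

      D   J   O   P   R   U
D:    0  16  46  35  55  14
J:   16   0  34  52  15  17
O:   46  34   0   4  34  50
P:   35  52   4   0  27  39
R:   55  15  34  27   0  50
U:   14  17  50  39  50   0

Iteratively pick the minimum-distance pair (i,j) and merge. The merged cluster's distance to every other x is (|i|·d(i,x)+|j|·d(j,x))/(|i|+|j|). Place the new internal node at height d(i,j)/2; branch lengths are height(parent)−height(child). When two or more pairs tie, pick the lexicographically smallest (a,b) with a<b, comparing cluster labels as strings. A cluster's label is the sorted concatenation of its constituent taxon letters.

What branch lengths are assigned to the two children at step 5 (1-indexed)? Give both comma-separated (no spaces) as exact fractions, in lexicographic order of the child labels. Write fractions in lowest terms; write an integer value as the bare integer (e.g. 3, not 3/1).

iteration 1: select O,P (d=4); attach at lengths (2, 2); label the merged cluster OP
  updated: d(D,OP)=81/2, d(J,OP)=43, d(OP,R)=61/2, d(OP,U)=89/2
iteration 2: select D,U (d=14); attach at lengths (7, 7); label the merged cluster DU
  updated: d(DU,J)=33/2, d(DU,OP)=85/2, d(DU,R)=105/2
iteration 3: select J,R (d=15); attach at lengths (15/2, 15/2); label the merged cluster JR
  updated: d(DU,JR)=69/2, d(JR,OP)=147/4
iteration 4: select DU,JR (d=69/2); attach at lengths (41/4, 39/4); label the merged cluster DJRU
  updated: d(DJRU,OP)=317/8
iteration 5: select DJRU,OP (d=317/8); attach at lengths (41/16, 285/16); label the merged cluster DJOPRU
final tree: (((D:7,U:7):41/4,(J:15/2,R:15/2):39/4):41/16,(O:2,P:2):285/16)
total length: 587/8

41/16,285/16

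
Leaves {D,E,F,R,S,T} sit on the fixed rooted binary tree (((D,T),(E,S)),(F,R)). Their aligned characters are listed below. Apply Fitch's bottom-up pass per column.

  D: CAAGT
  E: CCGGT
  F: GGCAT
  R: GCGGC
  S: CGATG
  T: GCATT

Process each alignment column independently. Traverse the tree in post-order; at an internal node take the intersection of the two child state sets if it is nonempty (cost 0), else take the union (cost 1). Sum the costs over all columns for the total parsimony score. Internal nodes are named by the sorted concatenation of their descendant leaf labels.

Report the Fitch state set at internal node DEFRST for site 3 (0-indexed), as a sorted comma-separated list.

G

[col 0] DT: children D:{C}, T:{G} ∪→ {C,G}; cost 1
[col 0] ES: children E:{C}, S:{C} ∩→ {C}; cost 0
[col 0] DEST: children DT:{C,G}, ES:{C} ∩→ {C}; cost 0
[col 0] FR: children F:{G}, R:{G} ∩→ {G}; cost 0
[col 0] DEFRST: children DEST:{C}, FR:{G} ∪→ {C,G}; cost 1
[col 1] DT: children D:{A}, T:{C} ∪→ {A,C}; cost 1
[col 1] ES: children E:{C}, S:{G} ∪→ {C,G}; cost 1
[col 1] DEST: children DT:{A,C}, ES:{C,G} ∩→ {C}; cost 0
[col 1] FR: children F:{G}, R:{C} ∪→ {C,G}; cost 1
[col 1] DEFRST: children DEST:{C}, FR:{C,G} ∩→ {C}; cost 0
[col 2] DT: children D:{A}, T:{A} ∩→ {A}; cost 0
[col 2] ES: children E:{G}, S:{A} ∪→ {A,G}; cost 1
[col 2] DEST: children DT:{A}, ES:{A,G} ∩→ {A}; cost 0
[col 2] FR: children F:{C}, R:{G} ∪→ {C,G}; cost 1
[col 2] DEFRST: children DEST:{A}, FR:{C,G} ∪→ {A,C,G}; cost 1
[col 3] DT: children D:{G}, T:{T} ∪→ {G,T}; cost 1
[col 3] ES: children E:{G}, S:{T} ∪→ {G,T}; cost 1
[col 3] DEST: children DT:{G,T}, ES:{G,T} ∩→ {G,T}; cost 0
[col 3] FR: children F:{A}, R:{G} ∪→ {A,G}; cost 1
[col 3] DEFRST: children DEST:{G,T}, FR:{A,G} ∩→ {G}; cost 0
[col 4] DT: children D:{T}, T:{T} ∩→ {T}; cost 0
[col 4] ES: children E:{T}, S:{G} ∪→ {G,T}; cost 1
[col 4] DEST: children DT:{T}, ES:{G,T} ∩→ {T}; cost 0
[col 4] FR: children F:{T}, R:{C} ∪→ {C,T}; cost 1
[col 4] DEFRST: children DEST:{T}, FR:{C,T} ∩→ {T}; cost 0
per-site changes: [2, 3, 3, 3, 2]; total = 13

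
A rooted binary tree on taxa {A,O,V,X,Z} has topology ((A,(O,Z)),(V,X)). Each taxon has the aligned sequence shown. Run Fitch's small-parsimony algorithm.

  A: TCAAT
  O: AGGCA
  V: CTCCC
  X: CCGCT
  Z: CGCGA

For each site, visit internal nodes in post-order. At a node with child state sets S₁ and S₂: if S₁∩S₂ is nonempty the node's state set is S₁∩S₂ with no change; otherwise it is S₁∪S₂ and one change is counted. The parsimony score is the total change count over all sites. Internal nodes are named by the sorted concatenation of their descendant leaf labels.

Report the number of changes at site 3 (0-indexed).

2

OZ@0: {A} ∪ {C} = {A,C} (union, +1)
AOZ@0: {T} ∪ {A,C} = {A,C,T} (union, +1)
VX@0: {C} ∩ {C} = {C} (intersection, +0)
AOVXZ@0: {A,C,T} ∩ {C} = {C} (intersection, +0)
OZ@1: {G} ∩ {G} = {G} (intersection, +0)
AOZ@1: {C} ∪ {G} = {C,G} (union, +1)
VX@1: {T} ∪ {C} = {C,T} (union, +1)
AOVXZ@1: {C,G} ∩ {C,T} = {C} (intersection, +0)
OZ@2: {G} ∪ {C} = {C,G} (union, +1)
AOZ@2: {A} ∪ {C,G} = {A,C,G} (union, +1)
VX@2: {C} ∪ {G} = {C,G} (union, +1)
AOVXZ@2: {A,C,G} ∩ {C,G} = {C,G} (intersection, +0)
OZ@3: {C} ∪ {G} = {C,G} (union, +1)
AOZ@3: {A} ∪ {C,G} = {A,C,G} (union, +1)
VX@3: {C} ∩ {C} = {C} (intersection, +0)
AOVXZ@3: {A,C,G} ∩ {C} = {C} (intersection, +0)
OZ@4: {A} ∩ {A} = {A} (intersection, +0)
AOZ@4: {T} ∪ {A} = {A,T} (union, +1)
VX@4: {C} ∪ {T} = {C,T} (union, +1)
AOVXZ@4: {A,T} ∩ {C,T} = {T} (intersection, +0)
per-site changes: [2, 2, 3, 2, 2]; total = 11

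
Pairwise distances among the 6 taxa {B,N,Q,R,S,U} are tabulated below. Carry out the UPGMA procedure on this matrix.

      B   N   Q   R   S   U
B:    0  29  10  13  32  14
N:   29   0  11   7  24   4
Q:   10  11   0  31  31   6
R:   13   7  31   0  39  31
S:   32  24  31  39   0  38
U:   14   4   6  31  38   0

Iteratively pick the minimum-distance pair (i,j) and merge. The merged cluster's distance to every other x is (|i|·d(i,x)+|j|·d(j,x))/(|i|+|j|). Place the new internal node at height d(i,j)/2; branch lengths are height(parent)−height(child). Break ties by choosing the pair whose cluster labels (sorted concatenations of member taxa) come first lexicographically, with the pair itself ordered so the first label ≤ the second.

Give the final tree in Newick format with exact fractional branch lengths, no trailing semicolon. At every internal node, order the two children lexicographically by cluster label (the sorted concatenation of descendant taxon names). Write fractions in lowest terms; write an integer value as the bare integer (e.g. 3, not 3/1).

(((B:13/2,R:13/2):11/3,((N:2,U:2):9/4,Q:17/4):71/12):187/30,S:82/5)

step 1: merge (N,U) at d=4; branch lengths N→2, U→2; new cluster NU
  updated: d(B,NU)=43/2, d(NU,Q)=17/2, d(NU,R)=19, d(NU,S)=31
step 2: merge (NU,Q) at d=17/2; branch lengths NU→9/4, Q→17/4; new cluster NQU
  updated: d(B,NQU)=53/3, d(NQU,R)=23, d(NQU,S)=31
step 3: merge (B,R) at d=13; branch lengths B→13/2, R→13/2; new cluster BR
  updated: d(BR,NQU)=61/3, d(BR,S)=71/2
step 4: merge (BR,NQU) at d=61/3; branch lengths BR→11/3, NQU→71/12; new cluster BNQRU
  updated: d(BNQRU,S)=164/5
step 5: merge (BNQRU,S) at d=164/5; branch lengths BNQRU→187/30, S→82/5; new cluster BNQRSU
final tree: (((B:13/2,R:13/2):11/3,((N:2,U:2):9/4,Q:17/4):71/12):187/30,S:82/5)
total length: 3343/60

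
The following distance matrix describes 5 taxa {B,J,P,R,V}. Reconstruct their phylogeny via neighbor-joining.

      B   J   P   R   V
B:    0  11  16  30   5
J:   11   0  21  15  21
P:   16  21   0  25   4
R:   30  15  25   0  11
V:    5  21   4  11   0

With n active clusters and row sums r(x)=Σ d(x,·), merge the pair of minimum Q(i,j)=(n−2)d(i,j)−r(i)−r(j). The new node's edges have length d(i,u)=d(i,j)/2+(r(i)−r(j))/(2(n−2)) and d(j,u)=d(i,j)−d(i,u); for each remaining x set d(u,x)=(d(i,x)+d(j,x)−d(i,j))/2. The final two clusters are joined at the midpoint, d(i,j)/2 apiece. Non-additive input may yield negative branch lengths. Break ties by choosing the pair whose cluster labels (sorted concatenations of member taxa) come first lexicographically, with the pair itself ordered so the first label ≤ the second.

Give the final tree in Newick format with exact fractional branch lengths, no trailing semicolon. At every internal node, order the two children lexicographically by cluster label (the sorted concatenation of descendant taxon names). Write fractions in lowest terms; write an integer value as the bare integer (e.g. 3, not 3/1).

iteration 1: select J,R (d=15, Q=-104); attach at lengths (16/3, 29/3); label the merged cluster JR
  updated: d(B,JR)=13, d(JR,P)=31/2, d(JR,V)=17/2
iteration 2: select B,JR (d=13, Q=-45); attach at lengths (23/4, 29/4); label the merged cluster BJR
  updated: d(BJR,P)=37/4, d(BJR,V)=1/4
iteration 3: select BJR,P (d=37/4, Q=-27/2); attach at lengths (11/4, 13/2); label the merged cluster BJPR
  updated: d(BJPR,V)=-5/2
iteration 4: select BJPR,V (d=-5/2); attach at lengths (-5/4, -5/4); label the merged cluster BJPRV
final tree: (((B:23/4,(J:16/3,R:29/3):29/4):11/4,P:13/2):-5/4,V:-5/4)
total length: 139/4

(((B:23/4,(J:16/3,R:29/3):29/4):11/4,P:13/2):-5/4,V:-5/4)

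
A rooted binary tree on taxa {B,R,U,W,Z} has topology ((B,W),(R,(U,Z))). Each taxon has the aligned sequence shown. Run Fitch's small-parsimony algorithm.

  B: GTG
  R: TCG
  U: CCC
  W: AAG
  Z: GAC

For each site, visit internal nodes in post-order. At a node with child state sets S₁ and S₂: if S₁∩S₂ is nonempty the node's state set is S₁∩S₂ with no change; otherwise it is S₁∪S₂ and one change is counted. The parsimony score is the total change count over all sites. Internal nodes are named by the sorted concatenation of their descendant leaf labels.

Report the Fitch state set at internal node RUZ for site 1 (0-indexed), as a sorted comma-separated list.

C

[col 0] BW: children B:{G}, W:{A} ∪→ {A,G}; cost 1
[col 0] UZ: children U:{C}, Z:{G} ∪→ {C,G}; cost 1
[col 0] RUZ: children R:{T}, UZ:{C,G} ∪→ {C,G,T}; cost 1
[col 0] BRUWZ: children BW:{A,G}, RUZ:{C,G,T} ∩→ {G}; cost 0
[col 1] BW: children B:{T}, W:{A} ∪→ {A,T}; cost 1
[col 1] UZ: children U:{C}, Z:{A} ∪→ {A,C}; cost 1
[col 1] RUZ: children R:{C}, UZ:{A,C} ∩→ {C}; cost 0
[col 1] BRUWZ: children BW:{A,T}, RUZ:{C} ∪→ {A,C,T}; cost 1
[col 2] BW: children B:{G}, W:{G} ∩→ {G}; cost 0
[col 2] UZ: children U:{C}, Z:{C} ∩→ {C}; cost 0
[col 2] RUZ: children R:{G}, UZ:{C} ∪→ {C,G}; cost 1
[col 2] BRUWZ: children BW:{G}, RUZ:{C,G} ∩→ {G}; cost 0
per-site changes: [3, 3, 1]; total = 7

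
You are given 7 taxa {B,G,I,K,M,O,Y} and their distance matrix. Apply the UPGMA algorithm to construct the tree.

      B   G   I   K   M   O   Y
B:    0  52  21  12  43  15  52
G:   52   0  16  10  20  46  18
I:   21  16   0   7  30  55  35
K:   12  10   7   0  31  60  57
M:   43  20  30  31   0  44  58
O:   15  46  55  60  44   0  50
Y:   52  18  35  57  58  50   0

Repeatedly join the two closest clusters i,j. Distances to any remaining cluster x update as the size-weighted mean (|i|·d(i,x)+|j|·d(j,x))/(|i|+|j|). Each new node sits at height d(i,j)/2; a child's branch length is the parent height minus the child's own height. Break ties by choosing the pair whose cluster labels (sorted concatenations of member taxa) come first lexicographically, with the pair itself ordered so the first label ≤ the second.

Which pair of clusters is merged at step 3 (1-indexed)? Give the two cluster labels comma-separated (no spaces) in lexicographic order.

B,O

1. join I+K (d=7) ⇒ IK; edges |I|=7/2, |K|=7/2
  updated: d(B,IK)=33/2, d(G,IK)=13, d(IK,M)=61/2, d(IK,O)=115/2, d(IK,Y)=46
2. join G+IK (d=13) ⇒ GIK; edges |G|=13/2, |IK|=3
  updated: d(B,GIK)=85/3, d(GIK,M)=27, d(GIK,O)=161/3, d(GIK,Y)=110/3
3. join B+O (d=15) ⇒ BO; edges |B|=15/2, |O|=15/2
  updated: d(BO,GIK)=41, d(BO,M)=87/2, d(BO,Y)=51
4. join GIK+M (d=27) ⇒ GIKM; edges |GIK|=7, |M|=27/2
  updated: d(BO,GIKM)=333/8, d(GIKM,Y)=42
5. join BO+GIKM (d=333/8) ⇒ BGIKMO; edges |BO|=213/16, |GIKM|=117/16
  updated: d(BGIKMO,Y)=45
6. join BGIKMO+Y (d=45) ⇒ BGIKMOY; edges |BGIKMO|=27/16, |Y|=45/2
final tree: (((B:15/2,O:15/2):213/16,((G:13/2,(I:7/2,K:7/2):3):7,M:27/2):117/16):27/16,Y:45/2)
total length: 1549/16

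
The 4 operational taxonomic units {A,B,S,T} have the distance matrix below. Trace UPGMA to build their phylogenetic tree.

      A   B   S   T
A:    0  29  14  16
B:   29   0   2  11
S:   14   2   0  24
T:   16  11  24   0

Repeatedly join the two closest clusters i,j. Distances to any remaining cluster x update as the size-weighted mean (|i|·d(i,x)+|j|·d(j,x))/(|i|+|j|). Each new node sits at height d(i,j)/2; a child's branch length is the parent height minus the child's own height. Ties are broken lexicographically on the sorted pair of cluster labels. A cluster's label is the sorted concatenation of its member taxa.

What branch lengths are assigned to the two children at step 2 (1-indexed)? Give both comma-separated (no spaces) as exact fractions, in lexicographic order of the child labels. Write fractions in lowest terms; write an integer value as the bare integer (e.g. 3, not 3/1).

iteration 1: select B,S (d=2); attach at lengths (1, 1); label the merged cluster BS
  updated: d(A,BS)=43/2, d(BS,T)=35/2
iteration 2: select A,T (d=16); attach at lengths (8, 8); label the merged cluster AT
  updated: d(AT,BS)=39/2
iteration 3: select AT,BS (d=39/2); attach at lengths (7/4, 35/4); label the merged cluster ABST
final tree: ((A:8,T:8):7/4,(B:1,S:1):35/4)
total length: 57/2

8,8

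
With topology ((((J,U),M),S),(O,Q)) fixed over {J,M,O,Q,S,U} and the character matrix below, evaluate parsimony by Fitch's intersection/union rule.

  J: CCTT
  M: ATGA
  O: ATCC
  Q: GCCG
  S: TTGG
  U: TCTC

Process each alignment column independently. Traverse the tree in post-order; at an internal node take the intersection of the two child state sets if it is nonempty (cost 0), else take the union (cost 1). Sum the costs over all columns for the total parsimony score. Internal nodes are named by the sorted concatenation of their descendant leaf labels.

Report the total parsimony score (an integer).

12

site 0, node JU: J={C} ∪ U={T} → {C,T} (+1)
site 0, node JMU: JU={C,T} ∪ M={A} → {A,C,T} (+1)
site 0, node JMSU: JMU={A,C,T} ∩ S={T} → {T} (+0)
site 0, node OQ: O={A} ∪ Q={G} → {A,G} (+1)
site 0, node JMOQSU: JMSU={T} ∪ OQ={A,G} → {A,G,T} (+1)
site 1, node JU: J={C} ∩ U={C} → {C} (+0)
site 1, node JMU: JU={C} ∪ M={T} → {C,T} (+1)
site 1, node JMSU: JMU={C,T} ∩ S={T} → {T} (+0)
site 1, node OQ: O={T} ∪ Q={C} → {C,T} (+1)
site 1, node JMOQSU: JMSU={T} ∩ OQ={C,T} → {T} (+0)
site 2, node JU: J={T} ∩ U={T} → {T} (+0)
site 2, node JMU: JU={T} ∪ M={G} → {G,T} (+1)
site 2, node JMSU: JMU={G,T} ∩ S={G} → {G} (+0)
site 2, node OQ: O={C} ∩ Q={C} → {C} (+0)
site 2, node JMOQSU: JMSU={G} ∪ OQ={C} → {C,G} (+1)
site 3, node JU: J={T} ∪ U={C} → {C,T} (+1)
site 3, node JMU: JU={C,T} ∪ M={A} → {A,C,T} (+1)
site 3, node JMSU: JMU={A,C,T} ∪ S={G} → {A,C,G,T} (+1)
site 3, node OQ: O={C} ∪ Q={G} → {C,G} (+1)
site 3, node JMOQSU: JMSU={A,C,G,T} ∩ OQ={C,G} → {C,G} (+0)
per-site changes: [4, 2, 2, 4]; total = 12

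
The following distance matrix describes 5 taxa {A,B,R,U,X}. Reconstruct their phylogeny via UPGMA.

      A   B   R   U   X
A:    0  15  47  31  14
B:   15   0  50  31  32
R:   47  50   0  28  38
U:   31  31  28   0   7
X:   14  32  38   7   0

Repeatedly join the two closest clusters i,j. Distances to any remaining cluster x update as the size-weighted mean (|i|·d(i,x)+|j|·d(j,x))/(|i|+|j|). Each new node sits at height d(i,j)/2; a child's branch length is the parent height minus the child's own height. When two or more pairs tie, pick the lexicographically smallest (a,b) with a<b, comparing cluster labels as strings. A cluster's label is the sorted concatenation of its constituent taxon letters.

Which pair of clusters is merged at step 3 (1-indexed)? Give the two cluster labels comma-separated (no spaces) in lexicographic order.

AB,UX

1. join U+X (d=7) ⇒ UX; edges |U|=7/2, |X|=7/2
  updated: d(A,UX)=45/2, d(B,UX)=63/2, d(R,UX)=33
2. join A+B (d=15) ⇒ AB; edges |A|=15/2, |B|=15/2
  updated: d(AB,R)=97/2, d(AB,UX)=27
3. join AB+UX (d=27) ⇒ ABUX; edges |AB|=6, |UX|=10
  updated: d(ABUX,R)=163/4
4. join ABUX+R (d=163/4) ⇒ ABRUX; edges |ABUX|=55/8, |R|=163/8
final tree: (((A:15/2,B:15/2):6,(U:7/2,X:7/2):10):55/8,R:163/8)
total length: 261/4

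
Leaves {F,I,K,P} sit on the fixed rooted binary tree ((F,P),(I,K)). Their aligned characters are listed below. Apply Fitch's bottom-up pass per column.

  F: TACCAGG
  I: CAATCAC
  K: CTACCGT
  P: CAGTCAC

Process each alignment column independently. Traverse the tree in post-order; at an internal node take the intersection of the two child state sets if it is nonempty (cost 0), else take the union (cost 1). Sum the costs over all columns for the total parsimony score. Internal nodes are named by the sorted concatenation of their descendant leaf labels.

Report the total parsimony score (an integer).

[col 0] FP: children F:{T}, P:{C} ∪→ {C,T}; cost 1
[col 0] IK: children I:{C}, K:{C} ∩→ {C}; cost 0
[col 0] FIKP: children FP:{C,T}, IK:{C} ∩→ {C}; cost 0
[col 1] FP: children F:{A}, P:{A} ∩→ {A}; cost 0
[col 1] IK: children I:{A}, K:{T} ∪→ {A,T}; cost 1
[col 1] FIKP: children FP:{A}, IK:{A,T} ∩→ {A}; cost 0
[col 2] FP: children F:{C}, P:{G} ∪→ {C,G}; cost 1
[col 2] IK: children I:{A}, K:{A} ∩→ {A}; cost 0
[col 2] FIKP: children FP:{C,G}, IK:{A} ∪→ {A,C,G}; cost 1
[col 3] FP: children F:{C}, P:{T} ∪→ {C,T}; cost 1
[col 3] IK: children I:{T}, K:{C} ∪→ {C,T}; cost 1
[col 3] FIKP: children FP:{C,T}, IK:{C,T} ∩→ {C,T}; cost 0
[col 4] FP: children F:{A}, P:{C} ∪→ {A,C}; cost 1
[col 4] IK: children I:{C}, K:{C} ∩→ {C}; cost 0
[col 4] FIKP: children FP:{A,C}, IK:{C} ∩→ {C}; cost 0
[col 5] FP: children F:{G}, P:{A} ∪→ {A,G}; cost 1
[col 5] IK: children I:{A}, K:{G} ∪→ {A,G}; cost 1
[col 5] FIKP: children FP:{A,G}, IK:{A,G} ∩→ {A,G}; cost 0
[col 6] FP: children F:{G}, P:{C} ∪→ {C,G}; cost 1
[col 6] IK: children I:{C}, K:{T} ∪→ {C,T}; cost 1
[col 6] FIKP: children FP:{C,G}, IK:{C,T} ∩→ {C}; cost 0
per-site changes: [1, 1, 2, 2, 1, 2, 2]; total = 11

11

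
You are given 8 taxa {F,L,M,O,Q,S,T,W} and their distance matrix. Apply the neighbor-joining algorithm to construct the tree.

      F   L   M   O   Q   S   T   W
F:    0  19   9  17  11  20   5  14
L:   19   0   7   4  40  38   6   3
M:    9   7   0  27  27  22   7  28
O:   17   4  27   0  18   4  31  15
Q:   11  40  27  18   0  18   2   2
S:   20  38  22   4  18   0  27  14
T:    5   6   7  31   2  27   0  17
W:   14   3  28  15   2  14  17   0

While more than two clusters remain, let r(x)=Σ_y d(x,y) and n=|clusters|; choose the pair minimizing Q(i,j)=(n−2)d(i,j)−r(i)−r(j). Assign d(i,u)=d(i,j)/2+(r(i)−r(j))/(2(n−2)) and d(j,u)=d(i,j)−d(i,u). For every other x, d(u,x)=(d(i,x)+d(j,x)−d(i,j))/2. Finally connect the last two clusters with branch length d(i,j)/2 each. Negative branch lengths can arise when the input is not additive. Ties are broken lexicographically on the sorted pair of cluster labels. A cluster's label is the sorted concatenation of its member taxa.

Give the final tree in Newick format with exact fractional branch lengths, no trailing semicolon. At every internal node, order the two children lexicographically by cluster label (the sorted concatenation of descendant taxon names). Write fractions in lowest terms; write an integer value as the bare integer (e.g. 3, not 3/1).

((((F:13/6,((O:-1/4,S:17/4):71/8,(Q:63/20,W:-23/20):35/8):125/24):143/32,T:-3/32):99/32,L:125/32):99/64,M:99/64)

step 1: merge (O,S) at d=4, Q=-235; branch lengths O→-1/4, S→17/4; new cluster OS
  updated: d(F,OS)=33/2, d(L,OS)=19, d(M,OS)=45/2, d(OS,Q)=16, d(OS,T)=27, d(OS,W)=25/2
step 2: merge (Q,W) at d=2, Q=-329/2; branch lengths Q→63/20, W→-23/20; new cluster QW
  updated: d(F,QW)=23/2, d(L,QW)=41/2, d(M,QW)=53/2, d(OS,QW)=53/4, d(QW,T)=17/2
step 3: merge (OS,QW) at d=53/4, Q=-251/2; branch lengths OS→71/8, QW→35/8; new cluster OQSW
  updated: d(F,OQSW)=59/8, d(L,OQSW)=105/8, d(M,OQSW)=143/8, d(OQSW,T)=89/8
step 4: merge (F,OQSW) at d=59/8, Q=-271/4; branch lengths F→13/6, OQSW→125/24; new cluster FOQSW
  updated: d(FOQSW,L)=99/8, d(FOQSW,M)=39/4, d(FOQSW,T)=35/8
step 5: merge (FOQSW,T) at d=35/8, Q=-281/8; branch lengths FOQSW→143/32, T→-3/32; new cluster FOQSTW
  updated: d(FOQSTW,L)=7, d(FOQSTW,M)=99/16
step 6: merge (FOQSTW,L) at d=7, Q=-323/16; branch lengths FOQSTW→99/32, L→125/32; new cluster FLOQSTW
  updated: d(FLOQSTW,M)=99/32
step 7: merge (FLOQSTW,M) at d=99/32; branch lengths FLOQSTW→99/64, M→99/64; new cluster FLMOQSTW
final tree: ((((F:13/6,((O:-1/4,S:17/4):71/8,(Q:63/20,W:-23/20):35/8):125/24):143/32,T:-3/32):99/32,L:125/32):99/64,M:99/64)
total length: 1315/32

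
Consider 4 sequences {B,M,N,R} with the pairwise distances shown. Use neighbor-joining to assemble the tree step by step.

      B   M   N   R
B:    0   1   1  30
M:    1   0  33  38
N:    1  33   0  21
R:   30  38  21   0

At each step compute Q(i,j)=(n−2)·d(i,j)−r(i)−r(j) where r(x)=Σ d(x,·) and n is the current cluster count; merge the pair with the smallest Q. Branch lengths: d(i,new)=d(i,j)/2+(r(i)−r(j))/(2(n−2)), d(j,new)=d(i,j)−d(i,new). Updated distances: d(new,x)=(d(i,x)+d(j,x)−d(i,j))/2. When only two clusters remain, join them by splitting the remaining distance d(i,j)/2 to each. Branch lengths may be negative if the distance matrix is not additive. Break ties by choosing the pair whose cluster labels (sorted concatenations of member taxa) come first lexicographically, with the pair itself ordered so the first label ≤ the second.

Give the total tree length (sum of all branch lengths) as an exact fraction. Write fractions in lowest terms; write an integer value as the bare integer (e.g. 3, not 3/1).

73/2

1. join B+M (d=1, Q=-102) ⇒ BM; edges |B|=-19/2, |M|=21/2
  updated: d(BM,N)=33/2, d(BM,R)=67/2
2. join BM+N (d=33/2, Q=-71) ⇒ BMN; edges |BM|=29/2, |N|=2
  updated: d(BMN,R)=19
3. join BMN+R (d=19) ⇒ BMNR; edges |BMN|=19/2, |R|=19/2
final tree: (((B:-19/2,M:21/2):29/2,N:2):19/2,R:19/2)
total length: 73/2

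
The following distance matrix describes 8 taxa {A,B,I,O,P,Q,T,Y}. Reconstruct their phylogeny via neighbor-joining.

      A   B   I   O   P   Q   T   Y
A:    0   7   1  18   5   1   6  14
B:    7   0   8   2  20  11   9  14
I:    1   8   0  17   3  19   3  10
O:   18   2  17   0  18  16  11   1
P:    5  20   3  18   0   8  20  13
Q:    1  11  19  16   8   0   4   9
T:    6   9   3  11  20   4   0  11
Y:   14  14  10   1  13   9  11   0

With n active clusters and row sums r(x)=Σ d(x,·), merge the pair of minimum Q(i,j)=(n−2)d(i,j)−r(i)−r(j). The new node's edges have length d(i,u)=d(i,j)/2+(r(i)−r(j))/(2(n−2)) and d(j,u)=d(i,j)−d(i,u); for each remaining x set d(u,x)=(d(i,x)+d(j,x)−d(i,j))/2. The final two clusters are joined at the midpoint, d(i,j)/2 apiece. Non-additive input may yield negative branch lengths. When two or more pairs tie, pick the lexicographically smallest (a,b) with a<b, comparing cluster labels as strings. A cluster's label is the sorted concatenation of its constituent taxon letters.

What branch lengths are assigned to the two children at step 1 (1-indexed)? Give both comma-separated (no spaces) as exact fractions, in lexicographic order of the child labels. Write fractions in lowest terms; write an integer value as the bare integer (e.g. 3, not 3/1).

step 1: merge (O,Y) at d=1, Q=-149; branch lengths O→17/12, Y→-5/12; new cluster OY
  updated: d(A,OY)=31/2, d(B,OY)=15/2, d(I,OY)=13, d(OY,P)=15, d(OY,Q)=12, d(OY,T)=21/2
step 2: merge (I,P) at d=3, Q=-103; branch lengths I→-9/10, P→39/10; new cluster IP
  updated: d(A,IP)=3/2, d(B,IP)=25/2, d(IP,OY)=25/2, d(IP,Q)=12, d(IP,T)=10
step 3: merge (B,OY) at d=15/2, Q=-75; branch lengths B→19/8, OY→41/8; new cluster BOY
  updated: d(A,BOY)=15/2, d(BOY,IP)=35/4, d(BOY,Q)=31/4, d(BOY,T)=6
step 4: merge (A,IP) at d=3/2, Q=-175/4; branch lengths A→-47/24, IP→83/24; new cluster AIP
  updated: d(AIP,BOY)=59/8, d(AIP,Q)=23/4, d(AIP,T)=29/4
step 5: merge (AIP,BOY) at d=59/8, Q=-107/4; branch lengths AIP→7/2, BOY→31/8; new cluster ABIOPY
  updated: d(ABIOPY,Q)=49/16, d(ABIOPY,T)=47/16
step 6: merge (ABIOPY,Q) at d=49/16, Q=-10; branch lengths ABIOPY→1, Q→33/16; new cluster ABIOPQY
  updated: d(ABIOPQY,T)=31/16
step 7: merge (ABIOPQY,T) at d=31/16; branch lengths ABIOPQY→31/32, T→31/32; new cluster ABIOPQTY
final tree: ((((A:-47/24,(I:-9/10,P:39/10):83/24):7/2,(B:19/8,(O:17/12,Y:-5/12):41/8):31/8):1,Q:33/16):31/32,T:31/32)
total length: 203/8

17/12,-5/12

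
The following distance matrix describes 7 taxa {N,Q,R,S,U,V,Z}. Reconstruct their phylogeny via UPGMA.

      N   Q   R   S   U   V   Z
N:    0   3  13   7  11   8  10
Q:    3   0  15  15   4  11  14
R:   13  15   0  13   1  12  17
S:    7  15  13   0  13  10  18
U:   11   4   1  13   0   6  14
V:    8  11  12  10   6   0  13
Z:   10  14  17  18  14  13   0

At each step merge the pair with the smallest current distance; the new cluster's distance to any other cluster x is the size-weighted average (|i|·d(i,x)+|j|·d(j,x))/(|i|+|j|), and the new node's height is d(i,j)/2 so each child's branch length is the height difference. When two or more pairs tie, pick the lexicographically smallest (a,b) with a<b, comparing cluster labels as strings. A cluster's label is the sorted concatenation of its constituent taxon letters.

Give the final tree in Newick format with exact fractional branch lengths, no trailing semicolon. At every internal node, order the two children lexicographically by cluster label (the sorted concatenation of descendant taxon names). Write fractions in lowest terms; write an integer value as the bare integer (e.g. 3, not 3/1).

((((N:3/2,Q:3/2):11/3,((R:1/2,U:1/2):4,V:9/2):2/3):19/30,S:29/5):41/30,Z:43/6)

iteration 1: select R,U (d=1); attach at lengths (1/2, 1/2); label the merged cluster RU
  updated: d(N,RU)=12, d(Q,RU)=19/2, d(RU,S)=13, d(RU,V)=9, d(RU,Z)=31/2
iteration 2: select N,Q (d=3); attach at lengths (3/2, 3/2); label the merged cluster NQ
  updated: d(NQ,RU)=43/4, d(NQ,S)=11, d(NQ,V)=19/2, d(NQ,Z)=12
iteration 3: select RU,V (d=9); attach at lengths (4, 9/2); label the merged cluster RUV
  updated: d(NQ,RUV)=31/3, d(RUV,S)=12, d(RUV,Z)=44/3
iteration 4: select NQ,RUV (d=31/3); attach at lengths (11/3, 2/3); label the merged cluster NQRUV
  updated: d(NQRUV,S)=58/5, d(NQRUV,Z)=68/5
iteration 5: select NQRUV,S (d=58/5); attach at lengths (19/30, 29/5); label the merged cluster NQRSUV
  updated: d(NQRSUV,Z)=43/3
iteration 6: select NQRSUV,Z (d=43/3); attach at lengths (41/30, 43/6); label the merged cluster NQRSUVZ
final tree: ((((N:3/2,Q:3/2):11/3,((R:1/2,U:1/2):4,V:9/2):2/3):19/30,S:29/5):41/30,Z:43/6)
total length: 159/5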